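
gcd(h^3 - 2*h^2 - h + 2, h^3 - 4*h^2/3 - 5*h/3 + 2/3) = h^2 - h - 2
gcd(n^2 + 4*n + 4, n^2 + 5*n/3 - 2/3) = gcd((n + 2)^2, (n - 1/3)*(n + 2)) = n + 2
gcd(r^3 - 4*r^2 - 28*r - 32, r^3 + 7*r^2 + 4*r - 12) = r + 2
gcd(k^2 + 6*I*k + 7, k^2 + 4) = 1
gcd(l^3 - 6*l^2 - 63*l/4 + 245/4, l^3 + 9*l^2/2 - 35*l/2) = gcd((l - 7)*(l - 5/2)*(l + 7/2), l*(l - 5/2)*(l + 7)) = l - 5/2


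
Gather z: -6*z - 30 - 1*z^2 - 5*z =-z^2 - 11*z - 30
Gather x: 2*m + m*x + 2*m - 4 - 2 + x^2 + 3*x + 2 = 4*m + x^2 + x*(m + 3) - 4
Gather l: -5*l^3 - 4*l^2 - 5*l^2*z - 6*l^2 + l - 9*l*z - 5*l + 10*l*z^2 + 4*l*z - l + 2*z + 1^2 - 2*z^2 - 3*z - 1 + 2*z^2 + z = -5*l^3 + l^2*(-5*z - 10) + l*(10*z^2 - 5*z - 5)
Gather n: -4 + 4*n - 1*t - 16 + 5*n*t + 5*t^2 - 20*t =n*(5*t + 4) + 5*t^2 - 21*t - 20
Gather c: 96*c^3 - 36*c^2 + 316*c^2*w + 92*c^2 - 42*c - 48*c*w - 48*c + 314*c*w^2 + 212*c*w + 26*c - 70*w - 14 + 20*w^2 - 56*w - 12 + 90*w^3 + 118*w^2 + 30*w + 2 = 96*c^3 + c^2*(316*w + 56) + c*(314*w^2 + 164*w - 64) + 90*w^3 + 138*w^2 - 96*w - 24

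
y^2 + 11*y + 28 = (y + 4)*(y + 7)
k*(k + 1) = k^2 + k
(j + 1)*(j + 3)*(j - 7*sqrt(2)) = j^3 - 7*sqrt(2)*j^2 + 4*j^2 - 28*sqrt(2)*j + 3*j - 21*sqrt(2)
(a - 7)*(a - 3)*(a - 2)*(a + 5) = a^4 - 7*a^3 - 19*a^2 + 163*a - 210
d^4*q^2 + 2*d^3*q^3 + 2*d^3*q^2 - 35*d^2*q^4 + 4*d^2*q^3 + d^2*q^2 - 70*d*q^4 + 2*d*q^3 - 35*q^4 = (d - 5*q)*(d + 7*q)*(d*q + q)^2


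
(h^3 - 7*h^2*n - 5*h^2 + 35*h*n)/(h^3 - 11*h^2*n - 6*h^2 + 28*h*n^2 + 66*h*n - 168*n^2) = h*(h - 5)/(h^2 - 4*h*n - 6*h + 24*n)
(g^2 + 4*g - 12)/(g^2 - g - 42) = (g - 2)/(g - 7)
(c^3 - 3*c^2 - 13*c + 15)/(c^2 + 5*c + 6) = (c^2 - 6*c + 5)/(c + 2)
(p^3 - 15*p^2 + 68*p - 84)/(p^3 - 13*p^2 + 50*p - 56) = (p - 6)/(p - 4)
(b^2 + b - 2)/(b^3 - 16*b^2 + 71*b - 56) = (b + 2)/(b^2 - 15*b + 56)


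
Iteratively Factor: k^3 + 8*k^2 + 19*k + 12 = (k + 1)*(k^2 + 7*k + 12) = (k + 1)*(k + 3)*(k + 4)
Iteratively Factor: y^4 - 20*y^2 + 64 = (y + 2)*(y^3 - 2*y^2 - 16*y + 32) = (y - 4)*(y + 2)*(y^2 + 2*y - 8) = (y - 4)*(y + 2)*(y + 4)*(y - 2)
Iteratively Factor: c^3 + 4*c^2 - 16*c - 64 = (c + 4)*(c^2 - 16) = (c - 4)*(c + 4)*(c + 4)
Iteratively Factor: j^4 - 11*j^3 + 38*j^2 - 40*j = (j - 5)*(j^3 - 6*j^2 + 8*j) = j*(j - 5)*(j^2 - 6*j + 8) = j*(j - 5)*(j - 2)*(j - 4)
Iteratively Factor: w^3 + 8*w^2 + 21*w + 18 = (w + 2)*(w^2 + 6*w + 9) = (w + 2)*(w + 3)*(w + 3)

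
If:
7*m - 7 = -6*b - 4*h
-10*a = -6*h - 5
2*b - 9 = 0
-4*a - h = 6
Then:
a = -31/34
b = 9/2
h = -40/17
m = -180/119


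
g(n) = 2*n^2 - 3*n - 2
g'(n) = 4*n - 3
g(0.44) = -2.93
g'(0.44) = -1.24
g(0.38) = -2.85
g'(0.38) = -1.48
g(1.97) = -0.15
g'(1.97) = 4.88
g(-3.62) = 35.07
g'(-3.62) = -17.48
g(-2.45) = 17.36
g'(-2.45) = -12.80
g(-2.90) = 23.52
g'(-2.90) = -14.60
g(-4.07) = 43.34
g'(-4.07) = -19.28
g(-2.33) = 15.85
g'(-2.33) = -12.32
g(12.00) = 250.00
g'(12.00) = 45.00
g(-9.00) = 187.00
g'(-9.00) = -39.00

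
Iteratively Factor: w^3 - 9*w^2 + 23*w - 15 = (w - 5)*(w^2 - 4*w + 3) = (w - 5)*(w - 1)*(w - 3)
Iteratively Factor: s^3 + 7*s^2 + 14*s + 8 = (s + 2)*(s^2 + 5*s + 4) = (s + 1)*(s + 2)*(s + 4)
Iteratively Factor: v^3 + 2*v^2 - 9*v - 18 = (v + 3)*(v^2 - v - 6) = (v + 2)*(v + 3)*(v - 3)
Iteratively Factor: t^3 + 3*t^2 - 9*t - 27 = (t + 3)*(t^2 - 9) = (t - 3)*(t + 3)*(t + 3)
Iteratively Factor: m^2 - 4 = (m + 2)*(m - 2)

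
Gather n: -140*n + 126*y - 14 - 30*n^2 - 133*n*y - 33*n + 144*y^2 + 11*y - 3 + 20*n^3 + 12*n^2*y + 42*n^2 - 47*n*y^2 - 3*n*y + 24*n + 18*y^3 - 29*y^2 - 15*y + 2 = 20*n^3 + n^2*(12*y + 12) + n*(-47*y^2 - 136*y - 149) + 18*y^3 + 115*y^2 + 122*y - 15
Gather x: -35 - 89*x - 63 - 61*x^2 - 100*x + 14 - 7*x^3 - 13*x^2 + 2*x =-7*x^3 - 74*x^2 - 187*x - 84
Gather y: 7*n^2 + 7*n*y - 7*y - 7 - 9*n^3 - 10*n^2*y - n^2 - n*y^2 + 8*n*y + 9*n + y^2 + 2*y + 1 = -9*n^3 + 6*n^2 + 9*n + y^2*(1 - n) + y*(-10*n^2 + 15*n - 5) - 6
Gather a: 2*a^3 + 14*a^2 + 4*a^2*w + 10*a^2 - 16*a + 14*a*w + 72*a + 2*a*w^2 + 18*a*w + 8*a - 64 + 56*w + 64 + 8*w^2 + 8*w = 2*a^3 + a^2*(4*w + 24) + a*(2*w^2 + 32*w + 64) + 8*w^2 + 64*w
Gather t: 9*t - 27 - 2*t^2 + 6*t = -2*t^2 + 15*t - 27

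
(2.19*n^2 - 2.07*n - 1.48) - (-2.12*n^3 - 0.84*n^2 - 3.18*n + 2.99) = 2.12*n^3 + 3.03*n^2 + 1.11*n - 4.47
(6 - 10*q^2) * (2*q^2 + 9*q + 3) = -20*q^4 - 90*q^3 - 18*q^2 + 54*q + 18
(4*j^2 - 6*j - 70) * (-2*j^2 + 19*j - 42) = -8*j^4 + 88*j^3 - 142*j^2 - 1078*j + 2940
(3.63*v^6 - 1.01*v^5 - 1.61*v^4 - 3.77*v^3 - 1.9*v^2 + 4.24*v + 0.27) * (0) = 0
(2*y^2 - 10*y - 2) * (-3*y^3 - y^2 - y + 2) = -6*y^5 + 28*y^4 + 14*y^3 + 16*y^2 - 18*y - 4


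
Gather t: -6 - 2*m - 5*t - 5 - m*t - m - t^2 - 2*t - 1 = -3*m - t^2 + t*(-m - 7) - 12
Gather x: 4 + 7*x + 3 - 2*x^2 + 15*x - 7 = -2*x^2 + 22*x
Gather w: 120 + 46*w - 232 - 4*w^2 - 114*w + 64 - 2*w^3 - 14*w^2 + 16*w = -2*w^3 - 18*w^2 - 52*w - 48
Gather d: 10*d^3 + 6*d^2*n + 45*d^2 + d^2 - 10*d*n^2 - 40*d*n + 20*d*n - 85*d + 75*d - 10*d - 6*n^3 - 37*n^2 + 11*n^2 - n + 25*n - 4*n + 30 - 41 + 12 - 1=10*d^3 + d^2*(6*n + 46) + d*(-10*n^2 - 20*n - 20) - 6*n^3 - 26*n^2 + 20*n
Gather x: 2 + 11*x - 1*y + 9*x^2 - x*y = 9*x^2 + x*(11 - y) - y + 2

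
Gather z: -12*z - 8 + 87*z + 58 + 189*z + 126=264*z + 176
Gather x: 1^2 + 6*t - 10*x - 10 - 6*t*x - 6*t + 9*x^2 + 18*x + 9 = 9*x^2 + x*(8 - 6*t)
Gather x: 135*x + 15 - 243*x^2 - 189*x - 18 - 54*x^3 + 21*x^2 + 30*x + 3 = -54*x^3 - 222*x^2 - 24*x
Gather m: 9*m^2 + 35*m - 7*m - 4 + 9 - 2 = 9*m^2 + 28*m + 3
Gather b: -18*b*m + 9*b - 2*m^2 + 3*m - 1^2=b*(9 - 18*m) - 2*m^2 + 3*m - 1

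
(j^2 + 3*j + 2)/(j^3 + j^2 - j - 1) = (j + 2)/(j^2 - 1)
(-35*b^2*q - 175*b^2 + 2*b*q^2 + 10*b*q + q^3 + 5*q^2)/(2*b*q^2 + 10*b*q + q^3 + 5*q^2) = (-35*b^2 + 2*b*q + q^2)/(q*(2*b + q))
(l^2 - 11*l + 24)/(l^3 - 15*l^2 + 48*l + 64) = (l - 3)/(l^2 - 7*l - 8)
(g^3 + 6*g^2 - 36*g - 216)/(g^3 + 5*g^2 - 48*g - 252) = (g - 6)/(g - 7)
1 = 1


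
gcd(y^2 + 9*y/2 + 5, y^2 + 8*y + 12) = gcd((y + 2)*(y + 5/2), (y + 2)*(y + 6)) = y + 2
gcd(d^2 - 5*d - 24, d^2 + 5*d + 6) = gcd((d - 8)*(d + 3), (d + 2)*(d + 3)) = d + 3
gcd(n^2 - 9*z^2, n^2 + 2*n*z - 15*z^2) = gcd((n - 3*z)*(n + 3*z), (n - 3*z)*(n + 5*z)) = -n + 3*z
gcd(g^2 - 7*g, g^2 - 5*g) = g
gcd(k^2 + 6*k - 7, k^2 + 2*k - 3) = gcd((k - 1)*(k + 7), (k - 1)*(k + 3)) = k - 1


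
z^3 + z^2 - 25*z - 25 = (z - 5)*(z + 1)*(z + 5)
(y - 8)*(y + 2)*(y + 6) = y^3 - 52*y - 96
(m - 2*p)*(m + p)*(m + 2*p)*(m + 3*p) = m^4 + 4*m^3*p - m^2*p^2 - 16*m*p^3 - 12*p^4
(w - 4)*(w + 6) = w^2 + 2*w - 24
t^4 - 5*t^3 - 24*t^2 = t^2*(t - 8)*(t + 3)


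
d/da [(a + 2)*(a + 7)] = 2*a + 9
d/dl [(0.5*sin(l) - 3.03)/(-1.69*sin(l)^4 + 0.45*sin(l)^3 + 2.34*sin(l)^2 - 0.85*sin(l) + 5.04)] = (2.535*sin(l)^4 - 20.9328*sin(l)^3 + 2.9205*sin(l)^2 + 14.1804*sin(l) - 0.0554999999999999)*cos(l)/(2.8561*sin(l)^8 - 1.521*sin(l)^7 - 7.7067*sin(l)^6 + 4.979*sin(l)^5 - 12.3246*sin(l)^4 + 0.558000000000001*sin(l)^3 + 24.3097*sin(l)^2 - 8.568*sin(l) + 25.4016)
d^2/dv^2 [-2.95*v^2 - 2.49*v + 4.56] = -5.90000000000000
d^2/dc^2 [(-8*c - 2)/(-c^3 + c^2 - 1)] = 4*(c^2*(3*c - 2)^2*(4*c + 1) + (-12*c^2 + 8*c - (3*c - 1)*(4*c + 1))*(c^3 - c^2 + 1))/(c^3 - c^2 + 1)^3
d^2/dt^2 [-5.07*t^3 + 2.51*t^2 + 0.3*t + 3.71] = 5.02 - 30.42*t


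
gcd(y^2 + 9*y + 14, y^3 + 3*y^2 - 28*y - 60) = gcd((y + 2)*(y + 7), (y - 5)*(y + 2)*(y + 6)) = y + 2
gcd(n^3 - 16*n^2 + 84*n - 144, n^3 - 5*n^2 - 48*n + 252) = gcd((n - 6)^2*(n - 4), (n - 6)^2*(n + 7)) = n^2 - 12*n + 36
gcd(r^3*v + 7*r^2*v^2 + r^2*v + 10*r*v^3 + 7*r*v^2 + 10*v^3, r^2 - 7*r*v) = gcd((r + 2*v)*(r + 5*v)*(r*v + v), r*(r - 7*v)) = 1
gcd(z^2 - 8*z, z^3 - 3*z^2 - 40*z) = z^2 - 8*z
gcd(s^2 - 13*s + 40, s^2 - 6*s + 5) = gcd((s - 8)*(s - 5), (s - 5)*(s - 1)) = s - 5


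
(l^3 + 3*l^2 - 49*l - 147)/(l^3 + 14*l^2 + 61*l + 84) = (l - 7)/(l + 4)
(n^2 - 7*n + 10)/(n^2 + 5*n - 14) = (n - 5)/(n + 7)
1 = 1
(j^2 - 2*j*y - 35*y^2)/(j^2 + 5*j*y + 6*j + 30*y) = (j - 7*y)/(j + 6)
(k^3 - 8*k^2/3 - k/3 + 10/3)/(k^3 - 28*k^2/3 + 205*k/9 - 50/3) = 3*(k^2 - k - 2)/(3*k^2 - 23*k + 30)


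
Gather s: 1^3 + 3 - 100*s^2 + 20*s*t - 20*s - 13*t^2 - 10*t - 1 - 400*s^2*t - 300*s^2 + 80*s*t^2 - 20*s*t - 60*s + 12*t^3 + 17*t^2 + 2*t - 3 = s^2*(-400*t - 400) + s*(80*t^2 - 80) + 12*t^3 + 4*t^2 - 8*t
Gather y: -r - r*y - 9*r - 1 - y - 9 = -10*r + y*(-r - 1) - 10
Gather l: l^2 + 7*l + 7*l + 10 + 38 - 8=l^2 + 14*l + 40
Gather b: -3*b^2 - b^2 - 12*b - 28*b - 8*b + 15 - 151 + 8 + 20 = -4*b^2 - 48*b - 108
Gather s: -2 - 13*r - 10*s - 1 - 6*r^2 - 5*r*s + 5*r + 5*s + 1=-6*r^2 - 8*r + s*(-5*r - 5) - 2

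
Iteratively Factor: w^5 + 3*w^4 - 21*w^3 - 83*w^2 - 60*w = (w + 4)*(w^4 - w^3 - 17*w^2 - 15*w) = (w - 5)*(w + 4)*(w^3 + 4*w^2 + 3*w) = (w - 5)*(w + 1)*(w + 4)*(w^2 + 3*w) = w*(w - 5)*(w + 1)*(w + 4)*(w + 3)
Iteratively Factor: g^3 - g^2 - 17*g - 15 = (g - 5)*(g^2 + 4*g + 3) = (g - 5)*(g + 3)*(g + 1)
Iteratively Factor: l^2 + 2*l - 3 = (l - 1)*(l + 3)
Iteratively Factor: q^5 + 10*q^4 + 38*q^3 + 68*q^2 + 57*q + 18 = (q + 3)*(q^4 + 7*q^3 + 17*q^2 + 17*q + 6) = (q + 1)*(q + 3)*(q^3 + 6*q^2 + 11*q + 6) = (q + 1)*(q + 2)*(q + 3)*(q^2 + 4*q + 3) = (q + 1)*(q + 2)*(q + 3)^2*(q + 1)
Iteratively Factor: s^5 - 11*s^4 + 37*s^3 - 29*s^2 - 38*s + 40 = (s - 5)*(s^4 - 6*s^3 + 7*s^2 + 6*s - 8) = (s - 5)*(s - 2)*(s^3 - 4*s^2 - s + 4) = (s - 5)*(s - 4)*(s - 2)*(s^2 - 1) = (s - 5)*(s - 4)*(s - 2)*(s + 1)*(s - 1)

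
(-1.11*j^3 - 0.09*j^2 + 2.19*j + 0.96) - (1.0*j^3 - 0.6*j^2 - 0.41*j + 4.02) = -2.11*j^3 + 0.51*j^2 + 2.6*j - 3.06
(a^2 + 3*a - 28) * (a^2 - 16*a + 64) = a^4 - 13*a^3 - 12*a^2 + 640*a - 1792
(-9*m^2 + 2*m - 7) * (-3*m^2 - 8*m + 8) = 27*m^4 + 66*m^3 - 67*m^2 + 72*m - 56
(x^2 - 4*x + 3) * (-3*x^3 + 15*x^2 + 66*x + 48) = -3*x^5 + 27*x^4 - 3*x^3 - 171*x^2 + 6*x + 144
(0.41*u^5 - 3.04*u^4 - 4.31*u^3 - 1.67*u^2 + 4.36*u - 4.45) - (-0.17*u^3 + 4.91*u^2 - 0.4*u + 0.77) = 0.41*u^5 - 3.04*u^4 - 4.14*u^3 - 6.58*u^2 + 4.76*u - 5.22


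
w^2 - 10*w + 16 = (w - 8)*(w - 2)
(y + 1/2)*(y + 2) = y^2 + 5*y/2 + 1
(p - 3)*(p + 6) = p^2 + 3*p - 18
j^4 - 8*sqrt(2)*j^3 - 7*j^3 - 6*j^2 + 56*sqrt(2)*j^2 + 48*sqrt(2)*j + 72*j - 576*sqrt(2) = (j - 6)*(j - 4)*(j + 3)*(j - 8*sqrt(2))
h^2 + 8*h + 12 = (h + 2)*(h + 6)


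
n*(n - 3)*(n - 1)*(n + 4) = n^4 - 13*n^2 + 12*n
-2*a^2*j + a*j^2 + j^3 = j*(-a + j)*(2*a + j)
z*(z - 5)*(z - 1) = z^3 - 6*z^2 + 5*z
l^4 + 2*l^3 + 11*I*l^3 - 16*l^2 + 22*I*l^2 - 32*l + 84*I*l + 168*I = (l + 2)*(l - 2*I)*(l + 6*I)*(l + 7*I)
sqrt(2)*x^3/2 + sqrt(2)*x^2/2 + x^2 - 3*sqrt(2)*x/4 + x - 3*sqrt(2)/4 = (x - sqrt(2)/2)*(x + 3*sqrt(2)/2)*(sqrt(2)*x/2 + sqrt(2)/2)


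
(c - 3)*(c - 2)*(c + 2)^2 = c^4 - c^3 - 10*c^2 + 4*c + 24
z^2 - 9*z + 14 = (z - 7)*(z - 2)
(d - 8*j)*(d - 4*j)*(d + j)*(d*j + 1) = d^4*j - 11*d^3*j^2 + d^3 + 20*d^2*j^3 - 11*d^2*j + 32*d*j^4 + 20*d*j^2 + 32*j^3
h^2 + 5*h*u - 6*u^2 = (h - u)*(h + 6*u)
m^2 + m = m*(m + 1)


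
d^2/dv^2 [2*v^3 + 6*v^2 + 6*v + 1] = 12*v + 12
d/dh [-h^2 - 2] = -2*h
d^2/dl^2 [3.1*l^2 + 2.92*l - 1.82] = 6.20000000000000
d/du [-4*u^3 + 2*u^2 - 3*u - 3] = -12*u^2 + 4*u - 3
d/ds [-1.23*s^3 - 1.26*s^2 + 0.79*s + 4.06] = -3.69*s^2 - 2.52*s + 0.79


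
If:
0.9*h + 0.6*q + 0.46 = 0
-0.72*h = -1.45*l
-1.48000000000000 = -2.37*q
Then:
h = -0.93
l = -0.46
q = 0.62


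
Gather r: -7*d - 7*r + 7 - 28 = -7*d - 7*r - 21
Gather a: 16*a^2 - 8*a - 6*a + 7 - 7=16*a^2 - 14*a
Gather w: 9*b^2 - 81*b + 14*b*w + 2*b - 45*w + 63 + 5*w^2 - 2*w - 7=9*b^2 - 79*b + 5*w^2 + w*(14*b - 47) + 56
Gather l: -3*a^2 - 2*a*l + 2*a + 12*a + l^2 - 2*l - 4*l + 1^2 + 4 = -3*a^2 + 14*a + l^2 + l*(-2*a - 6) + 5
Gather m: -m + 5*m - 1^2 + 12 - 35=4*m - 24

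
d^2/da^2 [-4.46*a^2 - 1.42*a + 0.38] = -8.92000000000000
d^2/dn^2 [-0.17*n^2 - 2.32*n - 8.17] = -0.340000000000000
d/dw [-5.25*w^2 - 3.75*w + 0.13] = -10.5*w - 3.75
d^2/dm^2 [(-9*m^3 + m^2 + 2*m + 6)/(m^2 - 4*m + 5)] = 2*(-93*m^3 + 543*m^2 - 777*m + 131)/(m^6 - 12*m^5 + 63*m^4 - 184*m^3 + 315*m^2 - 300*m + 125)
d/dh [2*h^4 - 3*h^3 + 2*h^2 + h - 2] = 8*h^3 - 9*h^2 + 4*h + 1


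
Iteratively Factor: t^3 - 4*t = (t)*(t^2 - 4) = t*(t + 2)*(t - 2)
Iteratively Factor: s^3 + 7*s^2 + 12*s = (s + 4)*(s^2 + 3*s) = s*(s + 4)*(s + 3)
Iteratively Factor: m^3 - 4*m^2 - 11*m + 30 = (m - 5)*(m^2 + m - 6) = (m - 5)*(m - 2)*(m + 3)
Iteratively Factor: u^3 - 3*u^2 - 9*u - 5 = (u - 5)*(u^2 + 2*u + 1) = (u - 5)*(u + 1)*(u + 1)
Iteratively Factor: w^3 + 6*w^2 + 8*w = (w + 4)*(w^2 + 2*w) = w*(w + 4)*(w + 2)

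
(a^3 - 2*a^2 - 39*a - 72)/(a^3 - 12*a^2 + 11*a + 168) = (a + 3)/(a - 7)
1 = 1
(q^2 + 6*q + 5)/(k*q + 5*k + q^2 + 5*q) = (q + 1)/(k + q)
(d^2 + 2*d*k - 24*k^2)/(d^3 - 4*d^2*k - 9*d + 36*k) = (d + 6*k)/(d^2 - 9)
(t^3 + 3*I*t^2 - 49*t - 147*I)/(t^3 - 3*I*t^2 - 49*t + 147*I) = (t + 3*I)/(t - 3*I)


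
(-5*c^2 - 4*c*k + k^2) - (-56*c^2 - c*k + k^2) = 51*c^2 - 3*c*k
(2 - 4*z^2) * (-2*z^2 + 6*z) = 8*z^4 - 24*z^3 - 4*z^2 + 12*z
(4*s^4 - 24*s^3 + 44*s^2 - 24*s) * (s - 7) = 4*s^5 - 52*s^4 + 212*s^3 - 332*s^2 + 168*s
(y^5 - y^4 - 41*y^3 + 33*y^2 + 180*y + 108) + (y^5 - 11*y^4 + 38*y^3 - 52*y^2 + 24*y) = 2*y^5 - 12*y^4 - 3*y^3 - 19*y^2 + 204*y + 108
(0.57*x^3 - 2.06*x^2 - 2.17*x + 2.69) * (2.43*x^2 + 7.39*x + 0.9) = 1.3851*x^5 - 0.793500000000002*x^4 - 19.9835*x^3 - 11.3536*x^2 + 17.9261*x + 2.421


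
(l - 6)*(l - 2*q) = l^2 - 2*l*q - 6*l + 12*q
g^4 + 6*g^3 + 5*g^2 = g^2*(g + 1)*(g + 5)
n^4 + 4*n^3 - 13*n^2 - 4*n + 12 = (n - 2)*(n - 1)*(n + 1)*(n + 6)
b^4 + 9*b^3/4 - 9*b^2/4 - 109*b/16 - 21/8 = (b - 7/4)*(b + 1/2)*(b + 3/2)*(b + 2)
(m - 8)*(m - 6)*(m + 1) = m^3 - 13*m^2 + 34*m + 48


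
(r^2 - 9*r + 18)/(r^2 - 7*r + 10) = (r^2 - 9*r + 18)/(r^2 - 7*r + 10)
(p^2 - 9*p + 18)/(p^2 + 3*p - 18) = (p - 6)/(p + 6)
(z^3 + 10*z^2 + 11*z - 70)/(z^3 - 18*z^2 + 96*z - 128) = (z^2 + 12*z + 35)/(z^2 - 16*z + 64)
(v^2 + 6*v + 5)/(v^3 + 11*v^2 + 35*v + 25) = 1/(v + 5)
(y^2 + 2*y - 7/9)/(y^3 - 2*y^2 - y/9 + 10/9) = (9*y^2 + 18*y - 7)/(9*y^3 - 18*y^2 - y + 10)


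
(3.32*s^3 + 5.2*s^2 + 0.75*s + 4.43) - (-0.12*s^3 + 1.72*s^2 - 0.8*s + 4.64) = 3.44*s^3 + 3.48*s^2 + 1.55*s - 0.21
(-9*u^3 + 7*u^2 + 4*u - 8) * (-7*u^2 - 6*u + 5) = 63*u^5 + 5*u^4 - 115*u^3 + 67*u^2 + 68*u - 40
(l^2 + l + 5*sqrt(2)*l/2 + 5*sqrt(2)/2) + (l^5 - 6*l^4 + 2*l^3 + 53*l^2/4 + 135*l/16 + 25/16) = l^5 - 6*l^4 + 2*l^3 + 57*l^2/4 + 5*sqrt(2)*l/2 + 151*l/16 + 25/16 + 5*sqrt(2)/2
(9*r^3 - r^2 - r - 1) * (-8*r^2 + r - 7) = -72*r^5 + 17*r^4 - 56*r^3 + 14*r^2 + 6*r + 7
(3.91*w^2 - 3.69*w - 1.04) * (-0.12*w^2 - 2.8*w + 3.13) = -0.4692*w^4 - 10.5052*w^3 + 22.6951*w^2 - 8.6377*w - 3.2552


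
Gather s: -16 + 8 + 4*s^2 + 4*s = 4*s^2 + 4*s - 8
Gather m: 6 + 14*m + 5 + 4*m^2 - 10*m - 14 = 4*m^2 + 4*m - 3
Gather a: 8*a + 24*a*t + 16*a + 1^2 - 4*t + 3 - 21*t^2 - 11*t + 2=a*(24*t + 24) - 21*t^2 - 15*t + 6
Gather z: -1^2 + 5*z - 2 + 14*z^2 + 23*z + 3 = 14*z^2 + 28*z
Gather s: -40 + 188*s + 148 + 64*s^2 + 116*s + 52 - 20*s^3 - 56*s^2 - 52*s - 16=-20*s^3 + 8*s^2 + 252*s + 144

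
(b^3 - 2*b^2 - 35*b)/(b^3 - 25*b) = (b - 7)/(b - 5)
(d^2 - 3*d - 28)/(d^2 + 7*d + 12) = (d - 7)/(d + 3)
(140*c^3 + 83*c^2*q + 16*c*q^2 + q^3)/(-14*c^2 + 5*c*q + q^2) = (20*c^2 + 9*c*q + q^2)/(-2*c + q)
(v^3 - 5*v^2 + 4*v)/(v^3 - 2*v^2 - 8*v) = (v - 1)/(v + 2)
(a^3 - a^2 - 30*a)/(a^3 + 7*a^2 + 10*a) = (a - 6)/(a + 2)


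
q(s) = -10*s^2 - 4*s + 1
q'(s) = -20*s - 4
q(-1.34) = -11.60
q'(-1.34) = 22.80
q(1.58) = -30.28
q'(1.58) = -35.60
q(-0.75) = -1.62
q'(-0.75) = 11.00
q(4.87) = -255.65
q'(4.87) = -101.40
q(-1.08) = -6.34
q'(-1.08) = 17.60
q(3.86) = -163.44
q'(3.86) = -81.20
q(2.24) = -58.14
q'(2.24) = -48.80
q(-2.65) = -58.62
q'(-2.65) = 49.00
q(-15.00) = -2189.00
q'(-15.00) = 296.00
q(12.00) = -1487.00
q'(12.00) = -244.00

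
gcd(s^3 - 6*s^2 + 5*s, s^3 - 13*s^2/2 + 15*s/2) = s^2 - 5*s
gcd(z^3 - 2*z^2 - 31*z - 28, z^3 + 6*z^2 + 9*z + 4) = z^2 + 5*z + 4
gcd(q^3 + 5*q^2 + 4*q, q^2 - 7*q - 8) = q + 1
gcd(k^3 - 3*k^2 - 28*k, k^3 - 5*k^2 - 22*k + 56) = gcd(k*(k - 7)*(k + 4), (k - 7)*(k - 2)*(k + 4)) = k^2 - 3*k - 28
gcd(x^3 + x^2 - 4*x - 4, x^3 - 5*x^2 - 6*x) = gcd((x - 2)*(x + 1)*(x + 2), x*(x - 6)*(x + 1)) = x + 1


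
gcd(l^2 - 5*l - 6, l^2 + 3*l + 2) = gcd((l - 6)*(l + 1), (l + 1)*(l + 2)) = l + 1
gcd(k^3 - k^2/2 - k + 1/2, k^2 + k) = k + 1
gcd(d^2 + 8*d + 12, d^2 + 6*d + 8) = d + 2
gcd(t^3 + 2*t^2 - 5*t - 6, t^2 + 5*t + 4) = t + 1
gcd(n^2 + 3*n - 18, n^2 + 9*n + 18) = n + 6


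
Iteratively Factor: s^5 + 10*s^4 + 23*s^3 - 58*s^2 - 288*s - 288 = (s + 2)*(s^4 + 8*s^3 + 7*s^2 - 72*s - 144) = (s - 3)*(s + 2)*(s^3 + 11*s^2 + 40*s + 48) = (s - 3)*(s + 2)*(s + 4)*(s^2 + 7*s + 12) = (s - 3)*(s + 2)*(s + 3)*(s + 4)*(s + 4)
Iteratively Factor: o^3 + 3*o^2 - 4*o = (o + 4)*(o^2 - o) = (o - 1)*(o + 4)*(o)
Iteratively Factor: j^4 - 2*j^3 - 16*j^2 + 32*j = (j + 4)*(j^3 - 6*j^2 + 8*j) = (j - 2)*(j + 4)*(j^2 - 4*j) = j*(j - 2)*(j + 4)*(j - 4)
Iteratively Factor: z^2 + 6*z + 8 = (z + 4)*(z + 2)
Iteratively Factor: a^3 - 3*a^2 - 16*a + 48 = (a + 4)*(a^2 - 7*a + 12) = (a - 3)*(a + 4)*(a - 4)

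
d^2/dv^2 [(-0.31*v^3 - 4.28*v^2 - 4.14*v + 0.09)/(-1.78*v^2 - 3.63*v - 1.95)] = (-8.88178419700125e-16*v^5 + 2.8421709430404e-14*v^4 - 23.057574*v^3 - 77.6802059999999*v^2 - 82.636146*v - 27.807642)/(5.639752*v^6 + 34.503876*v^5 + 88.899786*v^4 + 123.430527*v^3 + 97.390215*v^2 + 41.409225*v + 7.414875)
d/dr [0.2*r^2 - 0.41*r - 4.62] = 0.4*r - 0.41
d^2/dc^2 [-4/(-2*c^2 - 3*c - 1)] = 8*(-4*c^2 - 6*c + (4*c + 3)^2 - 2)/(2*c^2 + 3*c + 1)^3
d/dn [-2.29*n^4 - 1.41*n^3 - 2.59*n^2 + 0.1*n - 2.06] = -9.16*n^3 - 4.23*n^2 - 5.18*n + 0.1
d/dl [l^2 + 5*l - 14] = 2*l + 5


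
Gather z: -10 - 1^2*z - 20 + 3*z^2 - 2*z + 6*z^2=9*z^2 - 3*z - 30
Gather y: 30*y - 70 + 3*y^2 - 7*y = 3*y^2 + 23*y - 70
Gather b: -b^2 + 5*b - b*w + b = -b^2 + b*(6 - w)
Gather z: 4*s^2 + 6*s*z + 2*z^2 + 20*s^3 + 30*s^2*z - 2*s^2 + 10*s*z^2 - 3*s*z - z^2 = 20*s^3 + 2*s^2 + z^2*(10*s + 1) + z*(30*s^2 + 3*s)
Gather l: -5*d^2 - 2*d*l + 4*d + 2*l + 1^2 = -5*d^2 + 4*d + l*(2 - 2*d) + 1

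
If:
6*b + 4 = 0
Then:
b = -2/3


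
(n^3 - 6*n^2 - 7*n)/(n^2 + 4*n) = (n^2 - 6*n - 7)/(n + 4)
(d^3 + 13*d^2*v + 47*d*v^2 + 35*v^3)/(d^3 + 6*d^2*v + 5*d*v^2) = (d + 7*v)/d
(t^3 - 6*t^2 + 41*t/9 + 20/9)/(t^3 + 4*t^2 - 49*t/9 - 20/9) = (t - 5)/(t + 5)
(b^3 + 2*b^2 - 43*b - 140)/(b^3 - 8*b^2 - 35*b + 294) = (b^2 + 9*b + 20)/(b^2 - b - 42)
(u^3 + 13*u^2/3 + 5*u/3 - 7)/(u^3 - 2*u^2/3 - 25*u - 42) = (u - 1)/(u - 6)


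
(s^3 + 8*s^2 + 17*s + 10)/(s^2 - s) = (s^3 + 8*s^2 + 17*s + 10)/(s*(s - 1))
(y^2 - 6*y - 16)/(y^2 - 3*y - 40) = (y + 2)/(y + 5)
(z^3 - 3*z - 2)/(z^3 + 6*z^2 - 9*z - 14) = (z + 1)/(z + 7)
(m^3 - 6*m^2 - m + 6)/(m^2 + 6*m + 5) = (m^2 - 7*m + 6)/(m + 5)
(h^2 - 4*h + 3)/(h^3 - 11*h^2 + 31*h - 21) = 1/(h - 7)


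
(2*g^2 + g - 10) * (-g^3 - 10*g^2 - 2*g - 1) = -2*g^5 - 21*g^4 - 4*g^3 + 96*g^2 + 19*g + 10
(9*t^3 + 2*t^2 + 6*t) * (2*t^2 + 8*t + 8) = 18*t^5 + 76*t^4 + 100*t^3 + 64*t^2 + 48*t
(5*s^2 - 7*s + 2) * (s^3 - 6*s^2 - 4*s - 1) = 5*s^5 - 37*s^4 + 24*s^3 + 11*s^2 - s - 2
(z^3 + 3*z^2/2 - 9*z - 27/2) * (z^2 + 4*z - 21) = z^5 + 11*z^4/2 - 24*z^3 - 81*z^2 + 135*z + 567/2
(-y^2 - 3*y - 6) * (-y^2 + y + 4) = y^4 + 2*y^3 - y^2 - 18*y - 24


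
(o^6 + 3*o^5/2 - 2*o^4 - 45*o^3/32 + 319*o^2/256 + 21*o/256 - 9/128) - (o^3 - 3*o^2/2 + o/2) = o^6 + 3*o^5/2 - 2*o^4 - 77*o^3/32 + 703*o^2/256 - 107*o/256 - 9/128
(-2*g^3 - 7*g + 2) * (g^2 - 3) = -2*g^5 - g^3 + 2*g^2 + 21*g - 6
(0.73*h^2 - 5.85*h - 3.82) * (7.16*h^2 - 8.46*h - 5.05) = 5.2268*h^4 - 48.0618*h^3 + 18.4533*h^2 + 61.8597*h + 19.291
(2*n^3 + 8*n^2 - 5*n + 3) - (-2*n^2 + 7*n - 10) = 2*n^3 + 10*n^2 - 12*n + 13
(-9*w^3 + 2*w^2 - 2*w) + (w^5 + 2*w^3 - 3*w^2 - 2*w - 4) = w^5 - 7*w^3 - w^2 - 4*w - 4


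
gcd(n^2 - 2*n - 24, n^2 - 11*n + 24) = 1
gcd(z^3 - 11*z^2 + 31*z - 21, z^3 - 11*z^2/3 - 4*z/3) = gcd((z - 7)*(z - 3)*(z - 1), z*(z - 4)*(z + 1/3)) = 1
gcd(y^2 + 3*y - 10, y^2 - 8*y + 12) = y - 2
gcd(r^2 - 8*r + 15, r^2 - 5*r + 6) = r - 3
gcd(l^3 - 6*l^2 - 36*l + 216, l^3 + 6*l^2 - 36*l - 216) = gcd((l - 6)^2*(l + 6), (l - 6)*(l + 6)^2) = l^2 - 36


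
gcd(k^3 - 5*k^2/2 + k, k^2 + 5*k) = k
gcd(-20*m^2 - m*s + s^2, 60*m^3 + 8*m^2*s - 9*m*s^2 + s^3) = -5*m + s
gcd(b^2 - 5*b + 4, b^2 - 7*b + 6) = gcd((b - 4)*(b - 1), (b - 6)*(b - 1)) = b - 1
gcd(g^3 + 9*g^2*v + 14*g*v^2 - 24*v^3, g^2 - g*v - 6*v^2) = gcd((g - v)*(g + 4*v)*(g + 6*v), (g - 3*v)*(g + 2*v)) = 1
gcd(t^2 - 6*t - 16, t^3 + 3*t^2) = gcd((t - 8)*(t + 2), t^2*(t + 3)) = 1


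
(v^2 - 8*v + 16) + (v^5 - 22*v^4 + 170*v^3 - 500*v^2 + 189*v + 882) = v^5 - 22*v^4 + 170*v^3 - 499*v^2 + 181*v + 898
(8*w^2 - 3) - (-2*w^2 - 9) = 10*w^2 + 6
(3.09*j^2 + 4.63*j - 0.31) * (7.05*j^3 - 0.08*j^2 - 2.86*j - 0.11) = 21.7845*j^5 + 32.3943*j^4 - 11.3933*j^3 - 13.5569*j^2 + 0.3773*j + 0.0341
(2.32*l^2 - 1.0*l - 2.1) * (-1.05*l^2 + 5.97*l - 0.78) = -2.436*l^4 + 14.9004*l^3 - 5.5746*l^2 - 11.757*l + 1.638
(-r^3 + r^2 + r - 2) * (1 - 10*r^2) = 10*r^5 - 10*r^4 - 11*r^3 + 21*r^2 + r - 2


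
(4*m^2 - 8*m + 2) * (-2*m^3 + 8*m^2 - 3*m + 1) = -8*m^5 + 48*m^4 - 80*m^3 + 44*m^2 - 14*m + 2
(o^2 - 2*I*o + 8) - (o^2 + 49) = -2*I*o - 41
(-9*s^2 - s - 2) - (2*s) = -9*s^2 - 3*s - 2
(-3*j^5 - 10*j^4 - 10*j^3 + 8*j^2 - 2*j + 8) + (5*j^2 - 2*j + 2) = -3*j^5 - 10*j^4 - 10*j^3 + 13*j^2 - 4*j + 10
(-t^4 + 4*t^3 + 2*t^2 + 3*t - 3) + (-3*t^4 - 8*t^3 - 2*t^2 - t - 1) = -4*t^4 - 4*t^3 + 2*t - 4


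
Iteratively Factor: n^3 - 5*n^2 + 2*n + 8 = (n + 1)*(n^2 - 6*n + 8) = (n - 2)*(n + 1)*(n - 4)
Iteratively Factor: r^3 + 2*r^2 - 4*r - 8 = (r + 2)*(r^2 - 4) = (r + 2)^2*(r - 2)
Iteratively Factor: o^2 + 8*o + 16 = (o + 4)*(o + 4)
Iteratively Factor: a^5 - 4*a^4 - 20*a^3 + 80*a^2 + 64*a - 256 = (a + 4)*(a^4 - 8*a^3 + 12*a^2 + 32*a - 64) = (a - 4)*(a + 4)*(a^3 - 4*a^2 - 4*a + 16) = (a - 4)*(a + 2)*(a + 4)*(a^2 - 6*a + 8) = (a - 4)*(a - 2)*(a + 2)*(a + 4)*(a - 4)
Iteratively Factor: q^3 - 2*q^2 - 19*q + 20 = (q + 4)*(q^2 - 6*q + 5) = (q - 1)*(q + 4)*(q - 5)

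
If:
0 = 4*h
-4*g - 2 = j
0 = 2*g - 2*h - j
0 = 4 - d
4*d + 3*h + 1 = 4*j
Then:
No Solution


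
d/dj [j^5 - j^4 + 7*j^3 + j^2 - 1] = j*(5*j^3 - 4*j^2 + 21*j + 2)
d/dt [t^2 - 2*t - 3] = 2*t - 2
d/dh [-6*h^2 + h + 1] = 1 - 12*h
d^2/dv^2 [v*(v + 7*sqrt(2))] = 2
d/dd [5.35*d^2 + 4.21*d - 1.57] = 10.7*d + 4.21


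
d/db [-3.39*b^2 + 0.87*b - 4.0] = 0.87 - 6.78*b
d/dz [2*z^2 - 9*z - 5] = 4*z - 9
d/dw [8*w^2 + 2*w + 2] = 16*w + 2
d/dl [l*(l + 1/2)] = 2*l + 1/2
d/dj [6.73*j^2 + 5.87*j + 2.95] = 13.46*j + 5.87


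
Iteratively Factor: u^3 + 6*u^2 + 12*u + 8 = (u + 2)*(u^2 + 4*u + 4) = (u + 2)^2*(u + 2)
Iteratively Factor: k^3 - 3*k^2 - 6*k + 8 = (k + 2)*(k^2 - 5*k + 4) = (k - 4)*(k + 2)*(k - 1)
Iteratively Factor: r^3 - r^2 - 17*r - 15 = (r + 3)*(r^2 - 4*r - 5) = (r - 5)*(r + 3)*(r + 1)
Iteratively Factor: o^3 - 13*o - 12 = (o + 1)*(o^2 - o - 12) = (o - 4)*(o + 1)*(o + 3)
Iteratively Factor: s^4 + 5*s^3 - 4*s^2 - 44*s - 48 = (s + 2)*(s^3 + 3*s^2 - 10*s - 24) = (s + 2)^2*(s^2 + s - 12) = (s + 2)^2*(s + 4)*(s - 3)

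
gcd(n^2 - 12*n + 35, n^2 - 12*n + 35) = n^2 - 12*n + 35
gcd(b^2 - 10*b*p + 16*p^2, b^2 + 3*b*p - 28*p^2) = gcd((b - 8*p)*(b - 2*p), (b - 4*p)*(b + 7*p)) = 1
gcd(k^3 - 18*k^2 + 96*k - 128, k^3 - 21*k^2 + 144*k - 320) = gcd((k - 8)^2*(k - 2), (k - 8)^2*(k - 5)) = k^2 - 16*k + 64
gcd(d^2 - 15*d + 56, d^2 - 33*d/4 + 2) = d - 8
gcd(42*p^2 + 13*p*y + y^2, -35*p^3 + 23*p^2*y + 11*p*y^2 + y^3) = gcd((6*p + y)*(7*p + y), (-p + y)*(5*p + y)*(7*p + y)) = 7*p + y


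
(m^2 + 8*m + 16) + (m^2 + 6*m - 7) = 2*m^2 + 14*m + 9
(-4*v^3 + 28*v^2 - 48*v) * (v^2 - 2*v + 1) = -4*v^5 + 36*v^4 - 108*v^3 + 124*v^2 - 48*v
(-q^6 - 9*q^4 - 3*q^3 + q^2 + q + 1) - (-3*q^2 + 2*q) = -q^6 - 9*q^4 - 3*q^3 + 4*q^2 - q + 1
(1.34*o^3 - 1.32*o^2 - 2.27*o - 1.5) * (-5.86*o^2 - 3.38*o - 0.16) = -7.8524*o^5 + 3.206*o^4 + 17.5494*o^3 + 16.6738*o^2 + 5.4332*o + 0.24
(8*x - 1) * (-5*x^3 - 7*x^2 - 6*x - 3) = -40*x^4 - 51*x^3 - 41*x^2 - 18*x + 3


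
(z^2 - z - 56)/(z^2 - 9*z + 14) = (z^2 - z - 56)/(z^2 - 9*z + 14)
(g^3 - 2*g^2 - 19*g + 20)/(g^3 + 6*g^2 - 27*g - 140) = (g - 1)/(g + 7)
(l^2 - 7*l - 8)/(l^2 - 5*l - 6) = (l - 8)/(l - 6)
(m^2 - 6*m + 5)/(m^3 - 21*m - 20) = (m - 1)/(m^2 + 5*m + 4)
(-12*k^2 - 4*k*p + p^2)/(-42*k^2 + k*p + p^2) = (2*k + p)/(7*k + p)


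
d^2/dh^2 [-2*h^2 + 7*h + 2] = -4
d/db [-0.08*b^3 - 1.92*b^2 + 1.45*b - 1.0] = -0.24*b^2 - 3.84*b + 1.45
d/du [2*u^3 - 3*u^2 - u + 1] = 6*u^2 - 6*u - 1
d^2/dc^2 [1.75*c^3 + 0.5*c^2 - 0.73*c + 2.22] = 10.5*c + 1.0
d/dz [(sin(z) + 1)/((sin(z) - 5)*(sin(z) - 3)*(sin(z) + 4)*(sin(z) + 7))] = (-3*sin(z)^4 - 10*sin(z)^3 + 36*sin(z)^2 + 90*sin(z) + 479)*cos(z)/((sin(z) - 5)^2*(sin(z) - 3)^2*(sin(z) + 4)^2*(sin(z) + 7)^2)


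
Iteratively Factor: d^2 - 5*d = (d)*(d - 5)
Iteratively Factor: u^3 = (u)*(u^2) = u^2*(u)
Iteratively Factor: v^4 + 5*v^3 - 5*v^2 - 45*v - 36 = (v + 4)*(v^3 + v^2 - 9*v - 9) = (v + 1)*(v + 4)*(v^2 - 9) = (v - 3)*(v + 1)*(v + 4)*(v + 3)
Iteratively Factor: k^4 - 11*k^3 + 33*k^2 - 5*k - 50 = (k - 2)*(k^3 - 9*k^2 + 15*k + 25) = (k - 2)*(k + 1)*(k^2 - 10*k + 25) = (k - 5)*(k - 2)*(k + 1)*(k - 5)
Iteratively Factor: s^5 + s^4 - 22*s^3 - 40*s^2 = (s + 2)*(s^4 - s^3 - 20*s^2) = s*(s + 2)*(s^3 - s^2 - 20*s) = s*(s - 5)*(s + 2)*(s^2 + 4*s) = s^2*(s - 5)*(s + 2)*(s + 4)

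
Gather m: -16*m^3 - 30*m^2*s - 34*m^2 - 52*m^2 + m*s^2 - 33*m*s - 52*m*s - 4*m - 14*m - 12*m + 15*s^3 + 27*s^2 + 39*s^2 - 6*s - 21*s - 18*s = -16*m^3 + m^2*(-30*s - 86) + m*(s^2 - 85*s - 30) + 15*s^3 + 66*s^2 - 45*s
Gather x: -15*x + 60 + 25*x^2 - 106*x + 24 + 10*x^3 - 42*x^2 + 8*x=10*x^3 - 17*x^2 - 113*x + 84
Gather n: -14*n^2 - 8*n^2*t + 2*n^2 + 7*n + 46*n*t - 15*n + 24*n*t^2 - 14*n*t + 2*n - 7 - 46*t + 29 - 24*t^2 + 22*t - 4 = n^2*(-8*t - 12) + n*(24*t^2 + 32*t - 6) - 24*t^2 - 24*t + 18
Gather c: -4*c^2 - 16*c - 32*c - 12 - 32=-4*c^2 - 48*c - 44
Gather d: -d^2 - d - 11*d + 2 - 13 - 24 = -d^2 - 12*d - 35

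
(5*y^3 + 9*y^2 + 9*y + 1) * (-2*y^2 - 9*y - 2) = -10*y^5 - 63*y^4 - 109*y^3 - 101*y^2 - 27*y - 2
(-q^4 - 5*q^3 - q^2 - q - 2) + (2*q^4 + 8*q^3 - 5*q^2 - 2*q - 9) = q^4 + 3*q^3 - 6*q^2 - 3*q - 11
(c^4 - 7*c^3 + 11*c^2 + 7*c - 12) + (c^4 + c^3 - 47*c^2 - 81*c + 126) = 2*c^4 - 6*c^3 - 36*c^2 - 74*c + 114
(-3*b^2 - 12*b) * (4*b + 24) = -12*b^3 - 120*b^2 - 288*b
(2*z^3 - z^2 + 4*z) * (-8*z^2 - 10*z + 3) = -16*z^5 - 12*z^4 - 16*z^3 - 43*z^2 + 12*z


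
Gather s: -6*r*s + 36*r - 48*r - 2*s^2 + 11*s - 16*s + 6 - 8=-12*r - 2*s^2 + s*(-6*r - 5) - 2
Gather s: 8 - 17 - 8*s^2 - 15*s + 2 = -8*s^2 - 15*s - 7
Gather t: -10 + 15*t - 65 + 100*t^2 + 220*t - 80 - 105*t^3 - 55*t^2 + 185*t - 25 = -105*t^3 + 45*t^2 + 420*t - 180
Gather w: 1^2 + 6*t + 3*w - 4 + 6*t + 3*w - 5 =12*t + 6*w - 8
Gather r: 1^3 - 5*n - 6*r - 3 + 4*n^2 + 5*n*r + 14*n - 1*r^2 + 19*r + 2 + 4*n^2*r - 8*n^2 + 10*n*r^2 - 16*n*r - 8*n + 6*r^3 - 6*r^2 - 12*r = -4*n^2 + n + 6*r^3 + r^2*(10*n - 7) + r*(4*n^2 - 11*n + 1)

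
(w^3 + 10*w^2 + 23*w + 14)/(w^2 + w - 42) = (w^2 + 3*w + 2)/(w - 6)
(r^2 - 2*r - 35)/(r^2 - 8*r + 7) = (r + 5)/(r - 1)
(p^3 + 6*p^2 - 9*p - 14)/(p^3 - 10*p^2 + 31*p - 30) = (p^2 + 8*p + 7)/(p^2 - 8*p + 15)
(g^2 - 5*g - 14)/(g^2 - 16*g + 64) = (g^2 - 5*g - 14)/(g^2 - 16*g + 64)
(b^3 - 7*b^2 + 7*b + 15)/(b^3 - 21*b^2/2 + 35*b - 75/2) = 2*(b + 1)/(2*b - 5)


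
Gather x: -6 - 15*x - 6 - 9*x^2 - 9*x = -9*x^2 - 24*x - 12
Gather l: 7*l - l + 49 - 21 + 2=6*l + 30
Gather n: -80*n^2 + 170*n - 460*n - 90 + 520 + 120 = -80*n^2 - 290*n + 550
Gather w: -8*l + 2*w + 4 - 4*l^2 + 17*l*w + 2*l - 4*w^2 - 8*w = -4*l^2 - 6*l - 4*w^2 + w*(17*l - 6) + 4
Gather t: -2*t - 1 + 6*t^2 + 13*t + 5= 6*t^2 + 11*t + 4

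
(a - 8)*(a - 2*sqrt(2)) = a^2 - 8*a - 2*sqrt(2)*a + 16*sqrt(2)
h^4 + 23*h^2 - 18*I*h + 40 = (h - 4*I)*(h - 2*I)*(h + I)*(h + 5*I)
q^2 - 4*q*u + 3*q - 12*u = (q + 3)*(q - 4*u)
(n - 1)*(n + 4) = n^2 + 3*n - 4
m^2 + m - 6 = (m - 2)*(m + 3)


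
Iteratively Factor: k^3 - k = (k - 1)*(k^2 + k) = (k - 1)*(k + 1)*(k)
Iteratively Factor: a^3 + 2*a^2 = (a)*(a^2 + 2*a) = a^2*(a + 2)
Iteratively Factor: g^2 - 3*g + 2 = (g - 1)*(g - 2)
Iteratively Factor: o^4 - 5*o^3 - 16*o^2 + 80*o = (o - 5)*(o^3 - 16*o) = (o - 5)*(o - 4)*(o^2 + 4*o) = o*(o - 5)*(o - 4)*(o + 4)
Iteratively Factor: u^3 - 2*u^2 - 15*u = (u + 3)*(u^2 - 5*u) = u*(u + 3)*(u - 5)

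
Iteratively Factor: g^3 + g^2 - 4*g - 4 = (g + 2)*(g^2 - g - 2) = (g - 2)*(g + 2)*(g + 1)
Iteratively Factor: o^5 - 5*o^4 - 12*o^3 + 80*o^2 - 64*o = (o - 1)*(o^4 - 4*o^3 - 16*o^2 + 64*o) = (o - 1)*(o + 4)*(o^3 - 8*o^2 + 16*o) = (o - 4)*(o - 1)*(o + 4)*(o^2 - 4*o) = (o - 4)^2*(o - 1)*(o + 4)*(o)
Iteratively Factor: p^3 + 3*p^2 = (p)*(p^2 + 3*p) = p*(p + 3)*(p)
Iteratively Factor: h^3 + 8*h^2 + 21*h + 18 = (h + 2)*(h^2 + 6*h + 9) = (h + 2)*(h + 3)*(h + 3)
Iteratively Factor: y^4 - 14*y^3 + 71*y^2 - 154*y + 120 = (y - 3)*(y^3 - 11*y^2 + 38*y - 40) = (y - 5)*(y - 3)*(y^2 - 6*y + 8) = (y - 5)*(y - 4)*(y - 3)*(y - 2)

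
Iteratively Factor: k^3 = (k)*(k^2) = k^2*(k)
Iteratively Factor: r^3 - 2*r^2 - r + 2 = (r - 2)*(r^2 - 1) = (r - 2)*(r + 1)*(r - 1)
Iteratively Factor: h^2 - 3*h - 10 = (h - 5)*(h + 2)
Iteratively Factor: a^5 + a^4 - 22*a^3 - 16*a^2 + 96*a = (a)*(a^4 + a^3 - 22*a^2 - 16*a + 96) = a*(a - 2)*(a^3 + 3*a^2 - 16*a - 48) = a*(a - 2)*(a + 3)*(a^2 - 16) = a*(a - 4)*(a - 2)*(a + 3)*(a + 4)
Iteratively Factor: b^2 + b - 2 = (b - 1)*(b + 2)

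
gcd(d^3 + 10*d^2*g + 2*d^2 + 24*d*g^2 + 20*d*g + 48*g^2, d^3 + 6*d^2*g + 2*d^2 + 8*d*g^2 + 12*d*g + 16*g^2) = d^2 + 4*d*g + 2*d + 8*g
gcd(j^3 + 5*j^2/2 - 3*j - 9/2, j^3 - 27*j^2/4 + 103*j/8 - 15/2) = j - 3/2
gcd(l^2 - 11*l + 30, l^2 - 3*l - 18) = l - 6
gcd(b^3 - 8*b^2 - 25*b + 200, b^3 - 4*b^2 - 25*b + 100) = b^2 - 25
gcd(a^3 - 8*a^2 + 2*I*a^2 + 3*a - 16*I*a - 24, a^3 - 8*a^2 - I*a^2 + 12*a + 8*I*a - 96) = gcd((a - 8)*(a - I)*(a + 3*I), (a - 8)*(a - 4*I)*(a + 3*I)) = a^2 + a*(-8 + 3*I) - 24*I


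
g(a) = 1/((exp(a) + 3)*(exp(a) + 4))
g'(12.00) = 0.00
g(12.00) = 0.00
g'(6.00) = 0.00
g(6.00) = 0.00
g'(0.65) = -0.02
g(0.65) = 0.03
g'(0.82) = -0.02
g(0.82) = 0.03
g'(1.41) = -0.02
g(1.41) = 0.02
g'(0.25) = -0.02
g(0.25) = 0.04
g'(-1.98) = -0.01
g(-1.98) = 0.08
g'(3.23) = -0.00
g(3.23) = 0.00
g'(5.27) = -0.00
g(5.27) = 0.00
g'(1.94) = -0.01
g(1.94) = 0.01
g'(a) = -exp(a)/((exp(a) + 3)*(exp(a) + 4)^2) - exp(a)/((exp(a) + 3)^2*(exp(a) + 4)) = (-2*exp(a) - 7)*exp(a)/(exp(4*a) + 14*exp(3*a) + 73*exp(2*a) + 168*exp(a) + 144)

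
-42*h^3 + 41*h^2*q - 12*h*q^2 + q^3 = (-7*h + q)*(-3*h + q)*(-2*h + q)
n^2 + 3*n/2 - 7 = (n - 2)*(n + 7/2)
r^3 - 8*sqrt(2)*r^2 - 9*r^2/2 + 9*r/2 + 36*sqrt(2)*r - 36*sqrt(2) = (r - 3)*(r - 3/2)*(r - 8*sqrt(2))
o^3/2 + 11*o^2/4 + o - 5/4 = (o/2 + 1/2)*(o - 1/2)*(o + 5)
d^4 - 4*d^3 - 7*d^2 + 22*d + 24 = (d - 4)*(d - 3)*(d + 1)*(d + 2)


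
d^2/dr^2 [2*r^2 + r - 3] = 4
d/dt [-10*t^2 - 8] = -20*t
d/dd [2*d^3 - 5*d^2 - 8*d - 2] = 6*d^2 - 10*d - 8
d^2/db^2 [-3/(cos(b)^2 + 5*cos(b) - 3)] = 3*(4*sin(b)^4 - 15*sin(b)^2*cos(b) - 39*sin(b)^2 - 21)/(cos(b)^2 + 5*cos(b) - 3)^3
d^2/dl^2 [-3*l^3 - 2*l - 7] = -18*l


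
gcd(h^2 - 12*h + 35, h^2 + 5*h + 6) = 1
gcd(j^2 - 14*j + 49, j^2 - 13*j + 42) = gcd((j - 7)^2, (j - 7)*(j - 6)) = j - 7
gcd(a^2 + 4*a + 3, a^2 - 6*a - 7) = a + 1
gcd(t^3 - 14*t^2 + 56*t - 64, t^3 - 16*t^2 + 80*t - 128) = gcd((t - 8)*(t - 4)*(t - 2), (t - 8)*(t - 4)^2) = t^2 - 12*t + 32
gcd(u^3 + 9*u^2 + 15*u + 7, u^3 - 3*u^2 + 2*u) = 1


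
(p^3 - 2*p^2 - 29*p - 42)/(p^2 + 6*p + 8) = (p^2 - 4*p - 21)/(p + 4)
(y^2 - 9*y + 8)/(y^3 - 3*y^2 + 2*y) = (y - 8)/(y*(y - 2))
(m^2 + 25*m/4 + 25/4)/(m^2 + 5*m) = (m + 5/4)/m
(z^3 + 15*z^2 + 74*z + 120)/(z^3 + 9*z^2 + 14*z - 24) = (z + 5)/(z - 1)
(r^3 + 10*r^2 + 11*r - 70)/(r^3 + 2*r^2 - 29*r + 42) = (r + 5)/(r - 3)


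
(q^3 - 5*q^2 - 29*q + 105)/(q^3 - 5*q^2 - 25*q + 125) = (q^2 - 10*q + 21)/(q^2 - 10*q + 25)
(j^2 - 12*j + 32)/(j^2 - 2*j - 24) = (-j^2 + 12*j - 32)/(-j^2 + 2*j + 24)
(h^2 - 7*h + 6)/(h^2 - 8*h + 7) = (h - 6)/(h - 7)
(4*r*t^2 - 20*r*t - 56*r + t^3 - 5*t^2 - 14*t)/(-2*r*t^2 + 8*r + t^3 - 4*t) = (-4*r*t + 28*r - t^2 + 7*t)/(2*r*t - 4*r - t^2 + 2*t)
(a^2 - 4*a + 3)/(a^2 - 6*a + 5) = (a - 3)/(a - 5)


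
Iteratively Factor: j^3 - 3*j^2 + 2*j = (j - 2)*(j^2 - j) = (j - 2)*(j - 1)*(j)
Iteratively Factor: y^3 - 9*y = (y)*(y^2 - 9) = y*(y - 3)*(y + 3)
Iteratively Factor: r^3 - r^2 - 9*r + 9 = (r - 3)*(r^2 + 2*r - 3) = (r - 3)*(r + 3)*(r - 1)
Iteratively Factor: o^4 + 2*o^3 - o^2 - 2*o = (o + 1)*(o^3 + o^2 - 2*o) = o*(o + 1)*(o^2 + o - 2) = o*(o - 1)*(o + 1)*(o + 2)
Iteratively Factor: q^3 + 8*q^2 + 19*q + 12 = (q + 4)*(q^2 + 4*q + 3) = (q + 1)*(q + 4)*(q + 3)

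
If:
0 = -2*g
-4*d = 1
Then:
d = -1/4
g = 0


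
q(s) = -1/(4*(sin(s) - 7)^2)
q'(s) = cos(s)/(2*(sin(s) - 7)^3)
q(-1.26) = -0.00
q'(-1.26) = -0.00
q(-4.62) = -0.01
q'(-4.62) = 0.00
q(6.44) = -0.01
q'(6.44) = -0.00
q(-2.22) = -0.00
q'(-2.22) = 0.00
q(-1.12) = -0.00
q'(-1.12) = -0.00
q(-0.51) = -0.00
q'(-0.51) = -0.00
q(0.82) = -0.01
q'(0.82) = -0.00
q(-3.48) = -0.01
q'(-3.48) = 0.00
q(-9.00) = 0.00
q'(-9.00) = 0.00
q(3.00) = -0.00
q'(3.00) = 0.00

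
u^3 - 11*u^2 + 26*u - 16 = (u - 8)*(u - 2)*(u - 1)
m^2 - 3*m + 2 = (m - 2)*(m - 1)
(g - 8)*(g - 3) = g^2 - 11*g + 24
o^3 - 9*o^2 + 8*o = o*(o - 8)*(o - 1)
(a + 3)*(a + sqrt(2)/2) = a^2 + sqrt(2)*a/2 + 3*a + 3*sqrt(2)/2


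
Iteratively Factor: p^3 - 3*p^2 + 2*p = (p - 2)*(p^2 - p) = (p - 2)*(p - 1)*(p)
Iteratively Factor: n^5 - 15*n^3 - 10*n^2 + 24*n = (n)*(n^4 - 15*n^2 - 10*n + 24) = n*(n + 3)*(n^3 - 3*n^2 - 6*n + 8) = n*(n - 1)*(n + 3)*(n^2 - 2*n - 8) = n*(n - 1)*(n + 2)*(n + 3)*(n - 4)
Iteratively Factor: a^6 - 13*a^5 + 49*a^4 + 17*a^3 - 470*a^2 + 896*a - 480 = (a + 3)*(a^5 - 16*a^4 + 97*a^3 - 274*a^2 + 352*a - 160) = (a - 4)*(a + 3)*(a^4 - 12*a^3 + 49*a^2 - 78*a + 40) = (a - 5)*(a - 4)*(a + 3)*(a^3 - 7*a^2 + 14*a - 8) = (a - 5)*(a - 4)^2*(a + 3)*(a^2 - 3*a + 2) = (a - 5)*(a - 4)^2*(a - 2)*(a + 3)*(a - 1)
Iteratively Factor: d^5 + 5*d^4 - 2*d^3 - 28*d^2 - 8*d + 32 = (d - 2)*(d^4 + 7*d^3 + 12*d^2 - 4*d - 16) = (d - 2)*(d + 2)*(d^3 + 5*d^2 + 2*d - 8) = (d - 2)*(d + 2)*(d + 4)*(d^2 + d - 2) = (d - 2)*(d + 2)^2*(d + 4)*(d - 1)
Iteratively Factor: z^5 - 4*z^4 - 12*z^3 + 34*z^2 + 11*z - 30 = (z + 1)*(z^4 - 5*z^3 - 7*z^2 + 41*z - 30) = (z - 5)*(z + 1)*(z^3 - 7*z + 6) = (z - 5)*(z + 1)*(z + 3)*(z^2 - 3*z + 2) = (z - 5)*(z - 1)*(z + 1)*(z + 3)*(z - 2)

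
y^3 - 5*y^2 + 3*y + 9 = (y - 3)^2*(y + 1)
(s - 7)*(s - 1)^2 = s^3 - 9*s^2 + 15*s - 7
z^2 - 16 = (z - 4)*(z + 4)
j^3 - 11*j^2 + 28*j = j*(j - 7)*(j - 4)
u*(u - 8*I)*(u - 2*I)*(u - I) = u^4 - 11*I*u^3 - 26*u^2 + 16*I*u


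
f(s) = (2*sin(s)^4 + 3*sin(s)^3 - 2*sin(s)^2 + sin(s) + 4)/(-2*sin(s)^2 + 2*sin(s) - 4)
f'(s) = (4*sin(s)*cos(s) - 2*cos(s))*(2*sin(s)^4 + 3*sin(s)^3 - 2*sin(s)^2 + sin(s) + 4)/(-2*sin(s)^2 + 2*sin(s) - 4)^2 + (8*sin(s)^3*cos(s) + 9*sin(s)^2*cos(s) - 4*sin(s)*cos(s) + cos(s))/(-2*sin(s)^2 + 2*sin(s) - 4) = (-4*sin(s)^5 + 3*sin(s)^4 - 10*sin(s)^3 - 19*sin(s)^2 + 16*sin(s) - 6)*cos(s)/(2*(sin(s)^2 - sin(s) + 2)^2)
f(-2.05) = -0.09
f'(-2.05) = 0.41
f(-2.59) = -0.47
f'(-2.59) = 0.97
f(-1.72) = -0.01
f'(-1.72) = 0.11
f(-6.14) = -1.09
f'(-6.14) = -0.58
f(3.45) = -0.72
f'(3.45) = 1.02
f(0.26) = -1.16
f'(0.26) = -0.49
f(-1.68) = -0.00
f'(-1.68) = 0.08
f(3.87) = -0.31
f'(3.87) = 0.81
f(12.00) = -0.46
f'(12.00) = -0.96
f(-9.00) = -0.60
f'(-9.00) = 1.02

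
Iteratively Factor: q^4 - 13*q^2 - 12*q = (q - 4)*(q^3 + 4*q^2 + 3*q) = (q - 4)*(q + 3)*(q^2 + q) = (q - 4)*(q + 1)*(q + 3)*(q)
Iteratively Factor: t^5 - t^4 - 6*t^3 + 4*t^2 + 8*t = (t + 2)*(t^4 - 3*t^3 + 4*t) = (t + 1)*(t + 2)*(t^3 - 4*t^2 + 4*t) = (t - 2)*(t + 1)*(t + 2)*(t^2 - 2*t) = (t - 2)^2*(t + 1)*(t + 2)*(t)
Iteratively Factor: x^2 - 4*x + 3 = (x - 3)*(x - 1)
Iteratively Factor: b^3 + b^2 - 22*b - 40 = (b + 2)*(b^2 - b - 20) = (b - 5)*(b + 2)*(b + 4)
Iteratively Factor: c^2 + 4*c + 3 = (c + 1)*(c + 3)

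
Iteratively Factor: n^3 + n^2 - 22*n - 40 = (n - 5)*(n^2 + 6*n + 8) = (n - 5)*(n + 2)*(n + 4)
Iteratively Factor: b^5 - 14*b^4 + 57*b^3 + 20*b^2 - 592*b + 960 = (b + 3)*(b^4 - 17*b^3 + 108*b^2 - 304*b + 320) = (b - 4)*(b + 3)*(b^3 - 13*b^2 + 56*b - 80) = (b - 4)^2*(b + 3)*(b^2 - 9*b + 20) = (b - 5)*(b - 4)^2*(b + 3)*(b - 4)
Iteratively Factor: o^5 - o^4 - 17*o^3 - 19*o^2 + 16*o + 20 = (o + 1)*(o^4 - 2*o^3 - 15*o^2 - 4*o + 20) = (o - 1)*(o + 1)*(o^3 - o^2 - 16*o - 20) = (o - 1)*(o + 1)*(o + 2)*(o^2 - 3*o - 10) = (o - 5)*(o - 1)*(o + 1)*(o + 2)*(o + 2)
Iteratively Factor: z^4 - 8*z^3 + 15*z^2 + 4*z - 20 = (z - 2)*(z^3 - 6*z^2 + 3*z + 10) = (z - 2)*(z + 1)*(z^2 - 7*z + 10) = (z - 2)^2*(z + 1)*(z - 5)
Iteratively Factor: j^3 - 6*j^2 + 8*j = (j - 2)*(j^2 - 4*j) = j*(j - 2)*(j - 4)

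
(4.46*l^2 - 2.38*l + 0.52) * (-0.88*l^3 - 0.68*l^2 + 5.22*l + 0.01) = -3.9248*l^5 - 0.938400000000001*l^4 + 24.442*l^3 - 12.7326*l^2 + 2.6906*l + 0.0052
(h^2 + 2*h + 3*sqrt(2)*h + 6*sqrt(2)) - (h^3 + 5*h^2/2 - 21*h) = -h^3 - 3*h^2/2 + 3*sqrt(2)*h + 23*h + 6*sqrt(2)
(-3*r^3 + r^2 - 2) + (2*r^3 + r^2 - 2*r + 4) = -r^3 + 2*r^2 - 2*r + 2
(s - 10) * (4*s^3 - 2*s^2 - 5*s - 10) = 4*s^4 - 42*s^3 + 15*s^2 + 40*s + 100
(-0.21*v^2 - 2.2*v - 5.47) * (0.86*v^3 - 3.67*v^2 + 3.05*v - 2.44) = -0.1806*v^5 - 1.1213*v^4 + 2.7293*v^3 + 13.8773*v^2 - 11.3155*v + 13.3468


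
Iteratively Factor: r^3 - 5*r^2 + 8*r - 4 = (r - 2)*(r^2 - 3*r + 2) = (r - 2)*(r - 1)*(r - 2)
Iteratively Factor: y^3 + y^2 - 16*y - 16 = (y + 4)*(y^2 - 3*y - 4) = (y + 1)*(y + 4)*(y - 4)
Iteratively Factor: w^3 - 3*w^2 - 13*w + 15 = (w - 5)*(w^2 + 2*w - 3) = (w - 5)*(w + 3)*(w - 1)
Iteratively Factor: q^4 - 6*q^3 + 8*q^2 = (q - 4)*(q^3 - 2*q^2) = q*(q - 4)*(q^2 - 2*q) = q*(q - 4)*(q - 2)*(q)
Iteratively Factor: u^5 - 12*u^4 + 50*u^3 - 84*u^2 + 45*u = (u - 1)*(u^4 - 11*u^3 + 39*u^2 - 45*u) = (u - 3)*(u - 1)*(u^3 - 8*u^2 + 15*u) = u*(u - 3)*(u - 1)*(u^2 - 8*u + 15) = u*(u - 3)^2*(u - 1)*(u - 5)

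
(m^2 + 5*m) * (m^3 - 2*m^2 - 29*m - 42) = m^5 + 3*m^4 - 39*m^3 - 187*m^2 - 210*m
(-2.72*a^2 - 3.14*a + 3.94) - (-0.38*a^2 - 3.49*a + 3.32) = -2.34*a^2 + 0.35*a + 0.62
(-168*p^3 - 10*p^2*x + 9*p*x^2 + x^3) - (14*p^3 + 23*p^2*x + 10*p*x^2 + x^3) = -182*p^3 - 33*p^2*x - p*x^2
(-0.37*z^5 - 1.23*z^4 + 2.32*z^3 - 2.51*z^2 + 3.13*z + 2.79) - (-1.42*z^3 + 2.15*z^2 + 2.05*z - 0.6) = -0.37*z^5 - 1.23*z^4 + 3.74*z^3 - 4.66*z^2 + 1.08*z + 3.39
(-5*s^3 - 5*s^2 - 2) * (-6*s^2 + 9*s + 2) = 30*s^5 - 15*s^4 - 55*s^3 + 2*s^2 - 18*s - 4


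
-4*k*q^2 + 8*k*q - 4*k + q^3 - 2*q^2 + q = (-4*k + q)*(q - 1)^2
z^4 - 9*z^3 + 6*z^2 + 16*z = z*(z - 8)*(z - 2)*(z + 1)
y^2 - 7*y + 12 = (y - 4)*(y - 3)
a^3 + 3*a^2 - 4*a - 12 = (a - 2)*(a + 2)*(a + 3)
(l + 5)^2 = l^2 + 10*l + 25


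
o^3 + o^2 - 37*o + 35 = (o - 5)*(o - 1)*(o + 7)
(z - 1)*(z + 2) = z^2 + z - 2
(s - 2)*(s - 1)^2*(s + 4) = s^4 - 11*s^2 + 18*s - 8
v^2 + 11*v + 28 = (v + 4)*(v + 7)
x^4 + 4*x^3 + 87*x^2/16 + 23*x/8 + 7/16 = (x + 1/4)*(x + 1)^2*(x + 7/4)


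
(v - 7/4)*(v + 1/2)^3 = v^4 - v^3/4 - 15*v^2/8 - 19*v/16 - 7/32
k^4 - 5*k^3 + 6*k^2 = k^2*(k - 3)*(k - 2)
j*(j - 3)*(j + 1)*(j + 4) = j^4 + 2*j^3 - 11*j^2 - 12*j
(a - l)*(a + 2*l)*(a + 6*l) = a^3 + 7*a^2*l + 4*a*l^2 - 12*l^3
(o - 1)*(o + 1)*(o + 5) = o^3 + 5*o^2 - o - 5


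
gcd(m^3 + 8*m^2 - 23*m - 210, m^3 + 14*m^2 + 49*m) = m + 7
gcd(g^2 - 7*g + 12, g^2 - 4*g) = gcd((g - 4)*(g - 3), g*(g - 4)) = g - 4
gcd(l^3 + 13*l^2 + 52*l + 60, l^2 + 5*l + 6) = l + 2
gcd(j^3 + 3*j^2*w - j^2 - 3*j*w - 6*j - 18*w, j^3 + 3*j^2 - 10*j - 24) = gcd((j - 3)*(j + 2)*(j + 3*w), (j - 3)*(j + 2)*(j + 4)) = j^2 - j - 6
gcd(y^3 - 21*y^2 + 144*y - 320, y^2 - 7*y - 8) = y - 8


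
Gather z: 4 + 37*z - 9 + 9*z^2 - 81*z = 9*z^2 - 44*z - 5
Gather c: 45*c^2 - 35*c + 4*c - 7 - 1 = 45*c^2 - 31*c - 8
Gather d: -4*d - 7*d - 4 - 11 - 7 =-11*d - 22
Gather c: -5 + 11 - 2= 4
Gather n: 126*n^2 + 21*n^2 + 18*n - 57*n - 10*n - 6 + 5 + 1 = 147*n^2 - 49*n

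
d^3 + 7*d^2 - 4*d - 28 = (d - 2)*(d + 2)*(d + 7)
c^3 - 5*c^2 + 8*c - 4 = (c - 2)^2*(c - 1)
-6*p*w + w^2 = w*(-6*p + w)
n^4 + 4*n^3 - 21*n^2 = n^2*(n - 3)*(n + 7)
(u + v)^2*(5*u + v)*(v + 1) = 5*u^3*v + 5*u^3 + 11*u^2*v^2 + 11*u^2*v + 7*u*v^3 + 7*u*v^2 + v^4 + v^3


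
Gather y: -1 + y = y - 1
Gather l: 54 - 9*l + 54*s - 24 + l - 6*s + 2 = -8*l + 48*s + 32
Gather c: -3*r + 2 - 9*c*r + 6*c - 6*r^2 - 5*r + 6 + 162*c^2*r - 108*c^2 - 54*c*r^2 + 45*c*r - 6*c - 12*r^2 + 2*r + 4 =c^2*(162*r - 108) + c*(-54*r^2 + 36*r) - 18*r^2 - 6*r + 12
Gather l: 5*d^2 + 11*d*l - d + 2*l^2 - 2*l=5*d^2 - d + 2*l^2 + l*(11*d - 2)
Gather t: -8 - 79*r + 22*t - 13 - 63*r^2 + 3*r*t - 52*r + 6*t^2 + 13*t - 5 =-63*r^2 - 131*r + 6*t^2 + t*(3*r + 35) - 26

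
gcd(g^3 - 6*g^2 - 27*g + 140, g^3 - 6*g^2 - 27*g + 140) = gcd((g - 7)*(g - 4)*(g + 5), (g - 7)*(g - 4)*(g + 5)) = g^3 - 6*g^2 - 27*g + 140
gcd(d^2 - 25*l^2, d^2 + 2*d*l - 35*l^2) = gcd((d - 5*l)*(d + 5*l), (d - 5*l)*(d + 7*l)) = d - 5*l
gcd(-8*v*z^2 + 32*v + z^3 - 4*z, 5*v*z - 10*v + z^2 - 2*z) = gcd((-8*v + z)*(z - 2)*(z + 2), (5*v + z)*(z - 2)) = z - 2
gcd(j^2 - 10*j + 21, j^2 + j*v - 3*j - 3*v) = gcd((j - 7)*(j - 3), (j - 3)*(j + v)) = j - 3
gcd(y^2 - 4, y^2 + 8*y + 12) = y + 2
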